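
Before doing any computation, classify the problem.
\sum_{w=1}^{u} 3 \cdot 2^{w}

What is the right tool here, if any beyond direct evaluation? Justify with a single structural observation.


Verdict: the geometric series formula — each summand is the previous one scaled by 2; that constant multiplier is itself the geometric structure.


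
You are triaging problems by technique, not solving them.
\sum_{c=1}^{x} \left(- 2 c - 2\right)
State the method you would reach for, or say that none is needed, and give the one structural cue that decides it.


Diagnosis: no special technique — recognize the absence of structure: constant-multiple powers of c summed plainly, no special method required.


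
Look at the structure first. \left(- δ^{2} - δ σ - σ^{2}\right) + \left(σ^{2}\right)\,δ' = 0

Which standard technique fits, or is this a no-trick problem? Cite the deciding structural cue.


Diagnosis: the homogeneous substitution — the slope is degree-zero homogeneous: the ratio substitution v = δ/σ collapses it.


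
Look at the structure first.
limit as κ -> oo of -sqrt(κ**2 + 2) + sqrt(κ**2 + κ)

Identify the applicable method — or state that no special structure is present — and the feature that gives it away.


Diagnosis: conjugate multiplication — turning the difference into a conjugate-rationalized ratio makes the limit readable.


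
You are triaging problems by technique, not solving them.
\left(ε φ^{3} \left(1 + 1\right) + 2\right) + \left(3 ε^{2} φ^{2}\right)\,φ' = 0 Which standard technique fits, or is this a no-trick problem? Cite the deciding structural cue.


Technique: the exact-equation method — because the two cross partials coincide, the form is conservative as written — recover its potential in (ε, φ).


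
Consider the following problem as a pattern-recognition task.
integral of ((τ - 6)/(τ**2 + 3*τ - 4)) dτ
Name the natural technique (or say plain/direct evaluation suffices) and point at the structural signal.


Technique: partial fractions — the integrand is a proper rational function and its denominator τ**2 + 3*τ - 4 factors into distinct pieces, so it splits into simple fractions.


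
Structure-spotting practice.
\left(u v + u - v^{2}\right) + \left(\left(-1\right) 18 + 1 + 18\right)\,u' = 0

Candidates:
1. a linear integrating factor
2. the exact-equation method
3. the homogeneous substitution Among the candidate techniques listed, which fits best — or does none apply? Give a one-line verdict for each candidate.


Verdict: a linear integrating factor — the unknown enters only to the first power against a nonzero forcing term — the integrating-factor template applies directly.
- a linear integrating factor — yes, a natural case for it.
- the exact-equation method — the cross partial derivatives disagree, so no single potential exists.
- the homogeneous substitution: the ratio of the variables does not determine the slope.


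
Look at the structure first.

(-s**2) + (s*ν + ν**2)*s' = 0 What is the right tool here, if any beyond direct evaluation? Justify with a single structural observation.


Verdict: the homogeneous substitution — the slope's numerator and denominator share total degree; set v = s/ν and the equation drops to separable form. Suitably rearranged — at times with the variables' roles exchanged — this doubles as a Bernoulli equation; the homogeneous reading needs no such setup.


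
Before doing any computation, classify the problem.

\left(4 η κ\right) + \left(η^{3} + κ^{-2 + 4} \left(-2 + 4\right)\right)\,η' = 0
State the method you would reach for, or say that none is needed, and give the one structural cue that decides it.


Best approach: the exact-equation method — equality of cross partials is the green light — assemble the potential function term by term.


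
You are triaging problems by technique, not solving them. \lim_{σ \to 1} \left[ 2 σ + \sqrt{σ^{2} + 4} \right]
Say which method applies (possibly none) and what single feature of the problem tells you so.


Verdict: no special technique — the expression is continuous at the evaluation point — substitute directly; no indeterminate form appears.


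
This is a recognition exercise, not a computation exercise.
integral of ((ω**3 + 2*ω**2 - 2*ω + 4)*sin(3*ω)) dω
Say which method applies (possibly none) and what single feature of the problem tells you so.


Technique: integration by parts — the integrand splits as ω**3 + 2*ω**2 - 2*ω + 4 times sin(3*ω) — repeatedly differentiating the polynomial part kills it, which is the parts ladder.


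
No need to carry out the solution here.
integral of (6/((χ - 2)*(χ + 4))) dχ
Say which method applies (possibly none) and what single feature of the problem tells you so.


Diagnosis: partial fractions — a proper rational integrand whose denominator splits into simpler factors — decompose into partial fractions first.


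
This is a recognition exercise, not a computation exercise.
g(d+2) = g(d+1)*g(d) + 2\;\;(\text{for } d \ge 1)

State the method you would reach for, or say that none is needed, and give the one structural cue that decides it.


Best approach: no special technique — the unknown sequence enters the update nonlinearly, so no linear method fits the recurrence as written — direct iteration remains.


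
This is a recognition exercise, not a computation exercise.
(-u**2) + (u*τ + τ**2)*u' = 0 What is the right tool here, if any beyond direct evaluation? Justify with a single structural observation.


Diagnosis: the homogeneous substitution — the slope's numerator and denominator share total degree; set v = u/τ and the equation drops to separable form. A Bernoulli substitution after rearrangement (possibly exchanging dependent and independent variable) is a fair alternative; the homogeneous route works on the equation as it stands.


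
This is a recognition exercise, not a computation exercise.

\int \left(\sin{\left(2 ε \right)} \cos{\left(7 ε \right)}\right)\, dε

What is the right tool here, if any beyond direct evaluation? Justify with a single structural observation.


Method: a trigonometric identity — cross-frequency products like \sin{\left(2 ε \right)} \cos{\left(7 ε \right)} are the textbook product-to-sum case — the identity converts them to directly integrable sinusoids.


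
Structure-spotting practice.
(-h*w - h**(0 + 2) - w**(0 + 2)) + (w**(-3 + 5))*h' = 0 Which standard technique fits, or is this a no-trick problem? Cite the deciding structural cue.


Method: the homogeneous substitution — the slope's numerator and denominator have matching total degree, so it depends only on h/w and the ratio substitution collapses it.


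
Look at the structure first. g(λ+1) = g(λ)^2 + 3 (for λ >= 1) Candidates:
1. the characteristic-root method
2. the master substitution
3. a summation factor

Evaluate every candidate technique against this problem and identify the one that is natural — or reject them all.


Method: no special technique — this one you iterate or analyze qualitatively: the nonlinearity defeats linear solution methods.
- the characteristic-root method: nonlinearity rules out exponential-mode superposition from the start.
- the master substitution — this is shift-type recursion, outside the divide-and-conquer template.
- a summation factor — no summation factor applies — the rule is not linear in the sequence values.


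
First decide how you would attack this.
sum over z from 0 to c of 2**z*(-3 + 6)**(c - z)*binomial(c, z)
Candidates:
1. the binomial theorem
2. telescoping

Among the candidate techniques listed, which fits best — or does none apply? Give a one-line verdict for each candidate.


Best approach: the binomial theorem — the summand is term z of a binomial expansion in 2 and (-3 + 6); the whole sum is a single power.
- the binomial theorem: yes — fits the structure here.
- telescoping — in the displayed form, no term reappears at a neighboring index to cancel against.


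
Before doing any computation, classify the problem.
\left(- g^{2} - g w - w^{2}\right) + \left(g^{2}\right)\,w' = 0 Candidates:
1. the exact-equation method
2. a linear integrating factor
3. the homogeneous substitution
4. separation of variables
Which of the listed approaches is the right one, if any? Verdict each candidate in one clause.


Method: the homogeneous substitution — the slope is degree-zero homogeneous: the ratio substitution v = w/g collapses it.
- the exact-equation method — the mixed-partials test fails on this split — it is not an exact differential as presented.
- a linear integrating factor: a nonlinear term in the unknown puts this outside the integrating-factor template.
- the homogeneous substitution — yes — fits the structure here.
- separation of variables: no division isolates the independent variable from the unknown.


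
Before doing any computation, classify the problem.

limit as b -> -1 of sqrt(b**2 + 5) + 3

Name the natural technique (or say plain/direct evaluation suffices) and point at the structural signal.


Method: no special technique — the function is continuous at -1; evaluation is itself the limit, no machinery required.


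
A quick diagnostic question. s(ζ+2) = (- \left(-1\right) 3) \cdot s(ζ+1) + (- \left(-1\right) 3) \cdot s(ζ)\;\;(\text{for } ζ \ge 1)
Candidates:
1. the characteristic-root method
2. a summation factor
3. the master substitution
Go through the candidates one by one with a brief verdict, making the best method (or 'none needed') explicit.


Method: the characteristic-root method — this is the constant-coefficient homogeneous case — the whole solution in ζ reduces to a polynomial's roots.
- the characteristic-root method — a fit — the right tool for this form.
- a summation factor — a summation factor telescopes one-step recursions; this one carries higher-order memory.
- the master substitution — the recursion steps by a constant offset, so exponential reindexing is pointless.


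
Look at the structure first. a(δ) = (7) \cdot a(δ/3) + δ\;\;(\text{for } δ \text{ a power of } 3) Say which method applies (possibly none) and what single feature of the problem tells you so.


Diagnosis: the master substitution — the argument contracts 3-fold per step: reindex δ exponentially and solve the linear recurrence in the new index.


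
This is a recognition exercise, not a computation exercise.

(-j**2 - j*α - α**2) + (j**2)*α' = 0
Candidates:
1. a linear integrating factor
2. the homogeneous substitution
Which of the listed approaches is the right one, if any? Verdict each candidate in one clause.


Verdict: the homogeneous substitution — solved for the derivative, the right side is unchanged under scaling j and α together — it depends only on the ratio α/j, so substitute a single ratio variable.
- a linear integrating factor — the unknown enters nonlinearly (through a power, a denominator, or a transcendental function), which the linear integrating-factor recipe cannot absorb as-is — any repair would come from a preliminary substitution, not the factor.
- the homogeneous substitution — applicable, and directly so.


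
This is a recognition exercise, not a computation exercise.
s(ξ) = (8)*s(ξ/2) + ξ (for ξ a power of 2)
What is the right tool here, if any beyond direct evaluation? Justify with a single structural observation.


Technique: the master substitution — the argument ξ/2 divides the index by 2; the standard ξ = 2^m substitution converts it to a constant-shift recurrence.


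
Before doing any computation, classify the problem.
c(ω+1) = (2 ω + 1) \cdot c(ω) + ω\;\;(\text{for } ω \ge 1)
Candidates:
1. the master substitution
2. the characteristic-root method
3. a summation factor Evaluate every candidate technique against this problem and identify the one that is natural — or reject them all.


Method: a summation factor — with the index-dependent coefficient 2 ω + 1, dividing by the cumulative product turns the left side into a pure difference.
- the master substitution: there is no divide-the-index recursive argument.
- the characteristic-root method — the coefficients vary with the index, breaking the constant-coefficient structure the method needs.
- a summation factor: applicable, and directly so.


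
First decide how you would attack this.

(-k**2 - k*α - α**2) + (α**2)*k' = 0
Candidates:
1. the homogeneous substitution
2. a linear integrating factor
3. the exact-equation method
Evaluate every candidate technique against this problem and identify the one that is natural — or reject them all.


Method: the homogeneous substitution — the slope's numerator and denominator have matching total degree, so it depends only on k/α and the ratio substitution collapses it.
- the homogeneous substitution: applicable, and directly so.
- a linear integrating factor: the unknown enters nonlinearly (through a power, a denominator, or a transcendental function), which the linear integrating-factor recipe cannot absorb as-is — any repair would come from a preliminary substitution, not the factor.
- the exact-equation method — no potential function has this form as its differential, as written.


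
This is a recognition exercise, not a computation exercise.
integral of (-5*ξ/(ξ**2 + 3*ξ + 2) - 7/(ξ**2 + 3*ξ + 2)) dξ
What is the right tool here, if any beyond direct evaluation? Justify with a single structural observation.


Verdict: partial fractions — the denominator ξ**2 + 3*ξ + 2 factors, so the quotient decomposes into elementary partial fractions term by term.


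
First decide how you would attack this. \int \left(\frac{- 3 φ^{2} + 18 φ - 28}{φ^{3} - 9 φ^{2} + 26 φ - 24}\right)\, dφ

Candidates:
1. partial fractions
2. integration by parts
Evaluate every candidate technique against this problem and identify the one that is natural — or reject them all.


Verdict: partial fractions — the factorization of φ^{3} - 9 φ^{2} + 26 φ - 24 is the whole battle; after it, each term is a table integral.
- partial fractions — a fit — the right tool for this form.
- integration by parts: there is no nonconstant-polynomial-times-kernel split with an exp, sine, cosine (degree-1 argument), or logarithm partner.


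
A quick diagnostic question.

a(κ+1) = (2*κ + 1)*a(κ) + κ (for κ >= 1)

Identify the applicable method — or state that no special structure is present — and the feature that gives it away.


Diagnosis: a summation factor — one step of memory with a weight 2*κ + 1 that changes as the index grows — the summation-factor construction is built for this.


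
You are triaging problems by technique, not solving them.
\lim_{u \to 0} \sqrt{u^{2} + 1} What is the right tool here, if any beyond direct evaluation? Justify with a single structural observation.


Method: no special technique — the expression is continuous at the evaluation point — substitute directly; no indeterminate form appears.


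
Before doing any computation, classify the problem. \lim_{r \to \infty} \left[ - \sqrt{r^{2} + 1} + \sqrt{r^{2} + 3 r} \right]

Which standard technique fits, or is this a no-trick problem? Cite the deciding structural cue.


Best approach: conjugate multiplication — infinity minus infinity with a radical in play — multiply by the conjugate so the divergences of \sqrt{r^{2} + 3 r} and \sqrt{r^{2} + 1} annihilate.


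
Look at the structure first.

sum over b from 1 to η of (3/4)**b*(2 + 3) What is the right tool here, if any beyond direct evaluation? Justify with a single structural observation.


Diagnosis: the geometric series formula — each term is 3/4 times the previous one, so the geometric-series formula applies directly.


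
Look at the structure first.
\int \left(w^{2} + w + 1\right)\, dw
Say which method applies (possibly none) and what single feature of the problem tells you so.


Verdict: no special technique — scan for structure and find none: constant multiples of powers of w, integrate directly.


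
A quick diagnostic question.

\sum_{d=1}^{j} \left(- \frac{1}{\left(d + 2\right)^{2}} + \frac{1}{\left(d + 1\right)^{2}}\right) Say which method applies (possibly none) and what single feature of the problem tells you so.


Verdict: telescoping — the generic term is a one-step difference of \frac{1}{\left(d + 1\right)^{2}}, so partial sums shortcut to endpoint evaluation.


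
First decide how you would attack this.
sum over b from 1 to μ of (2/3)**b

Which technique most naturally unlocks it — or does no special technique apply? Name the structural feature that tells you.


Verdict: the geometric series formula — the ratio of consecutive terms is the constant 2/3, independent of the index — a geometric sum.


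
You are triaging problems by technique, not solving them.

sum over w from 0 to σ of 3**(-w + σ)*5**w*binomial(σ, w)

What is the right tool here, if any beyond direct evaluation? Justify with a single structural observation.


Technique: the binomial theorem — terms weighting binomial(σ, w) against matched powers of 5 and 3 reassemble into (5 + 3)^σ by the binomial theorem.


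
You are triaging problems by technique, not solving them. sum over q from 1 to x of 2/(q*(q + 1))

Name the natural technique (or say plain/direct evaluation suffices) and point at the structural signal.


Best approach: telescoping — one partial-fraction pass turns 2/(q*(q + 1)) into a shifted difference, and shifted differences telescope.


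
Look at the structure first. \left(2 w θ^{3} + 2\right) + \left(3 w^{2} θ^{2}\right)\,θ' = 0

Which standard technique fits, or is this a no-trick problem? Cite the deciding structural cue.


Method: the exact-equation method — the cross partial derivatives of 2 w θ^{3} + 2 and 3 w^{2} θ^{2} agree, so the left side is the total differential of one potential in w and θ.


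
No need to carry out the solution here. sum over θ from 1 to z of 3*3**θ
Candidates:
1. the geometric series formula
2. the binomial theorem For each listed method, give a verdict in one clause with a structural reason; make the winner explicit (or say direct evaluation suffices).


Method: the geometric series formula — term-over-term division gives 3 every time — index-free ratio, geometric sum formula applies.
- the geometric series formula: applies; the problem has the shape this method handles.
- the binomial theorem: there is no sum-raised-to-a-power identity hiding in these terms.


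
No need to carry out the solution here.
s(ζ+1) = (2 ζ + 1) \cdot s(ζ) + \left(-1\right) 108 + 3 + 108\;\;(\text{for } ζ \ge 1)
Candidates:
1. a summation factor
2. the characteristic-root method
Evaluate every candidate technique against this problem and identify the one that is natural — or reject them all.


Best approach: a summation factor — an index-dependent multiplier 2 ζ + 1 rules out characteristic roots; a summation factor converts it to a pure difference.
- a summation factor — a fit — the right tool for this form.
- the characteristic-root method — the coefficients change with the index, which the root method cannot absorb.


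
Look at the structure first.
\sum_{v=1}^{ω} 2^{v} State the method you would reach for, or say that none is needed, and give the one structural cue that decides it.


Best approach: the geometric series formula — the ratio of consecutive terms is the constant 2, independent of the index — a geometric sum.


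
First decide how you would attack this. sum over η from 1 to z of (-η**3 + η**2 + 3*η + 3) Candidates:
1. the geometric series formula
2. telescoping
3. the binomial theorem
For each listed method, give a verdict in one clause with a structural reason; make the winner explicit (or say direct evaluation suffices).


Method: no special technique — the sum is polynomial through and through; closed forms for each power of η finish it directly.
- the geometric series formula: dividing successive terms gives an index-dependent quantity, not a constant.
- telescoping: computed from the summand as displayed, the partial sums build up without the pairwise collapse telescoping exploits.
- the binomial theorem: no binomial coefficients pair up with complementary powers here.


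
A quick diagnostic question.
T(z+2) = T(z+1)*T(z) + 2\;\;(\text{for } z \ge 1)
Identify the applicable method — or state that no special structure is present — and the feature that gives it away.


Technique: no special technique — a nonlinear dependence on earlier terms breaks linearity, and with it every superposition-based closed form.


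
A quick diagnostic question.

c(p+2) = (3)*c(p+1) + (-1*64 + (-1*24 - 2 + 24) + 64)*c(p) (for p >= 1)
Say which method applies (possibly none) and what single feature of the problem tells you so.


Technique: the characteristic-root method — no index-dependence in the weights and nothing inhomogeneous: classic characteristic-equation setup.


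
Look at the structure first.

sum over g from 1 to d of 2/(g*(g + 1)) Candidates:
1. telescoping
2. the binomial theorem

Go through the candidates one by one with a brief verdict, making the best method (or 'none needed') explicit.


Technique: telescoping — the denominator's roots in 2/(g*(g + 1)) sit an integer apart: decomposition produces a self-cancelling chain.
- telescoping: applies; the problem has the shape this method handles.
- the binomial theorem: there is no pair of bases whose matched powers would reassemble into a single binomial power.


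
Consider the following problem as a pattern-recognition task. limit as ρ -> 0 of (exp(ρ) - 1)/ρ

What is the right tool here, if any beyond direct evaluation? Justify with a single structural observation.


Technique: l'Hôpital's rule (0/0) — the 0/0 form at 0 is the signature situation for l'Hôpital's rule. Known elementary limits would finish this too — the rule just bypasses the case analysis.


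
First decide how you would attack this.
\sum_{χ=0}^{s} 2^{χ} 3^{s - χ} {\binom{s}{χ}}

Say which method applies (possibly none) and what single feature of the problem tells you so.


Diagnosis: the binomial theorem — terms weighting {\binom{s}{χ}} against matched powers of 2 and 3 reassemble into (2 + 3)^s by the binomial theorem.


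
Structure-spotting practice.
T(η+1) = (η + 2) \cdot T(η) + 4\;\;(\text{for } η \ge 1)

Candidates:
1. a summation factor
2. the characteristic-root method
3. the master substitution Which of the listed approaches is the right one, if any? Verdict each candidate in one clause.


Verdict: a summation factor — normalize by the running product of η + 2: the left side becomes a difference, and differences sum.
- a summation factor — a fit — the right tool for this form.
- the characteristic-root method — the coefficients change with the index, which the root method cannot absorb.
- the master substitution: the recursive argument is a shift of the index, not a fixed fraction of it.


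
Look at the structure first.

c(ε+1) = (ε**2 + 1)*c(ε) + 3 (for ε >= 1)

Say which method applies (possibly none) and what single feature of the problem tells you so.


Verdict: a summation factor — it is first-order linear but the coefficient ε**2 + 1 depends on the index, so multiply through by a summation factor to telescope it.


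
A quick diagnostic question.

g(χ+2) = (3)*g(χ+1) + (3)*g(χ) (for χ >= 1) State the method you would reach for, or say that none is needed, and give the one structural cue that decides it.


Best approach: the characteristic-root method — shift-invariance with fixed coefficients calls for exponential trials; the characteristic polynomial finds every r^χ.


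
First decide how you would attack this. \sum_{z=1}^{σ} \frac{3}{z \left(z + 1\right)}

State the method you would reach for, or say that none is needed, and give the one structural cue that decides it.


Best approach: telescoping — rewrite \frac{3}{z \left(z + 1\right)} as simple fractions and successive terms eat each other — only the edges survive.


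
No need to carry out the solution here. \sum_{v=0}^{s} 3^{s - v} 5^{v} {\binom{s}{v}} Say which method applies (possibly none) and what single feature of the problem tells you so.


Technique: the binomial theorem — binomial coefficients against complementary powers of 5 and 3: recognize the binomial expansion and resum.


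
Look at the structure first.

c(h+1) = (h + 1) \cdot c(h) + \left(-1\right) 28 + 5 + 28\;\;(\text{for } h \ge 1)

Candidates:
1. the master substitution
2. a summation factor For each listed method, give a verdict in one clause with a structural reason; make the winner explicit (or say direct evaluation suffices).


Method: a summation factor — one-term recursion with variable weight h + 1 is solved by product normalization, not by root-finding.
- the master substitution — with no divided-index recursive call, reindexing by powers of a base buys nothing.
- a summation factor: applicable, and directly so.


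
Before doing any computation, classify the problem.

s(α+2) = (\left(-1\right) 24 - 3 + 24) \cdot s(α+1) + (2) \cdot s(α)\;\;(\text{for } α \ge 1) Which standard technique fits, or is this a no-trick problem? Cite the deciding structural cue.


Diagnosis: the characteristic-root method — shift-invariance with fixed coefficients calls for exponential trials; the characteristic polynomial finds every r^α.


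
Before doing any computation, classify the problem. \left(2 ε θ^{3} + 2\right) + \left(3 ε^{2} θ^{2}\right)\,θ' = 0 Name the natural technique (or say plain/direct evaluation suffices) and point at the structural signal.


Verdict: the exact-equation method — equality of cross partials is the green light — assemble the potential function term by term.


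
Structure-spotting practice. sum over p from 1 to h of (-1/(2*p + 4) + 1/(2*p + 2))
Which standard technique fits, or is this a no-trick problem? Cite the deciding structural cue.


Verdict: telescoping — the summand is 1/(2*p + 2) minus the same expression shifted by one, so consecutive terms cancel in pairs.


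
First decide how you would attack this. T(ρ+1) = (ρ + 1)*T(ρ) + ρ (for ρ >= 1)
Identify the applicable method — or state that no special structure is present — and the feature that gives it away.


Technique: a summation factor — with the index-dependent coefficient ρ + 1, dividing by the cumulative product turns the left side into a pure difference.


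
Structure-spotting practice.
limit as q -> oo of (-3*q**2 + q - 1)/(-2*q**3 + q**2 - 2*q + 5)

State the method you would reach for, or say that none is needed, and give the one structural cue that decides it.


Diagnosis: dominant-term comparison — growth-rate triage: the leading powers of q decide the limit, everything else is noise. As a single quotient, the ∞/∞ shape would yield to repeated differentiation as well — the growth comparison gets there in one look.


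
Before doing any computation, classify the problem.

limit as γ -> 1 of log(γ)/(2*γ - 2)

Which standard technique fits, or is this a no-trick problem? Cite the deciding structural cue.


Method: l'Hôpital's rule (0/0) — the 0/0 form at 1 is the signature situation for l'Hôpital's rule. Expanding numerator and denominator to first order gives the same value — the rule automates exactly that.


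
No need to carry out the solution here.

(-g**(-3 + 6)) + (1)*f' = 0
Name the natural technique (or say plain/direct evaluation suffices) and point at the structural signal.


Method: no special technique — with f absent the equation is not coupled at all: direct integration in g.


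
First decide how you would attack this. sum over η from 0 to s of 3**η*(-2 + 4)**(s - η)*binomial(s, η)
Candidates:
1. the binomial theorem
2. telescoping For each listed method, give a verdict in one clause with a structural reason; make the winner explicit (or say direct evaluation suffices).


Diagnosis: the binomial theorem — binomial(s, η) weighting matched powers of 3 and (-2 + 4) is the expanded form of (3 + (-2 + 4))^s — fold it back up.
- the binomial theorem — a fit — the right tool for this form.
- telescoping: in the displayed form, no term reappears at a neighboring index to cancel against.


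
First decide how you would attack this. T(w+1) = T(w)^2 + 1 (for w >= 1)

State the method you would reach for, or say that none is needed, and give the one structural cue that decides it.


Verdict: no special technique — a nonlinear dependence on earlier terms breaks linearity, and with it every superposition-based closed form.


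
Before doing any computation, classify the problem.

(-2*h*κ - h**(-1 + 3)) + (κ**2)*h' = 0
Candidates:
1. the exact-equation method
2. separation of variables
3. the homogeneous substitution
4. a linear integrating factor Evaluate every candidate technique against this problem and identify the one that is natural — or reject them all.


Technique: the homogeneous substitution — the slope is degree-zero homogeneous: the ratio substitution v = h/κ collapses it. A Bernoulli rewrite works here as the equation stands — the homogeneous substitution is the more immediate reading.
- the exact-equation method: the cross partial derivatives disagree, so no single potential exists.
- separation of variables — the two dependences do not factor apart.
- the homogeneous substitution — yes, a natural case for it.
- a linear integrating factor — a nonlinear term in the unknown puts this outside the integrating-factor template.


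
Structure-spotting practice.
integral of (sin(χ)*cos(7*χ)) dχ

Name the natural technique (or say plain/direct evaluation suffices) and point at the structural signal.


Best approach: a trigonometric identity — two different frequencies multiply in sin(χ)*cos(7*χ); the product-to-sum formula separates them.


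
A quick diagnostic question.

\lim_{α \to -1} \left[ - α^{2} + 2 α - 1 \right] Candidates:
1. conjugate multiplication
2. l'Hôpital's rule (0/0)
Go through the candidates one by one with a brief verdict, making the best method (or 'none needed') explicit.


Method: no special technique — no vanishing denominator and no indeterminate clash at the point — evaluation is immediate.
- conjugate multiplication — rationalization has no target — no divergent radical difference appears.
- l'Hôpital's rule (0/0): substituting the point gives a finite value outright — there is no indeterminate clash to repair.


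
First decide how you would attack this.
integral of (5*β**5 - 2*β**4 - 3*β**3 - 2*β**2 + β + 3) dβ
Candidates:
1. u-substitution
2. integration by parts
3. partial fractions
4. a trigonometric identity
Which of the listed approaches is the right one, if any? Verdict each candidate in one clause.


Technique: no special technique — scan for structure and find none: constant multiples of powers of β, integrate directly.
- u-substitution — no substitution does more than relabel what direct integration already handles.
- integration by parts: splitting off a factor buys nothing — the integrand integrates directly without parts.
- partial fractions — the expression is not a ratio of polynomials that decomposes further.
- a trigonometric identity: with no trigonometric functions present, identity rewriting has no target.


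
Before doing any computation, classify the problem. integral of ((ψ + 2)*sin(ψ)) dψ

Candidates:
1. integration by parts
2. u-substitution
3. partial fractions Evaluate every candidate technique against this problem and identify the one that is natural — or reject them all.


Method: integration by parts — a polynomial factor ψ + 2 multiplies sin(ψ); differentiating ψ + 2 lowers its degree while sin(ψ) integrates cleanly, so parts wins.
- integration by parts: a fit — the right tool for this form.
- u-substitution — no subexpression of the integrand serves as a whole-integral substitution inner — individual terms may offer their own, but none carries its derivative as a factor of the full integrand; a working change of variable would have to be constructed from outside the expression.
- partial fractions: there is no rational-function structure to decompose.


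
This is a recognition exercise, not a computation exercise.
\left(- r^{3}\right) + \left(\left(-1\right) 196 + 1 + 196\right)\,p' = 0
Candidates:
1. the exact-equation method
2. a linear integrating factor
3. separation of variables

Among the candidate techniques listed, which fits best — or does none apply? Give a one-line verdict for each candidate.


Diagnosis: no special technique — solved for the derivative, p never appears on the right — this is a direct integration in r, not a differential-equations problem at heart.
- the exact-equation method: with the unknown absent from both coefficients, the cross-partial test holds emptily — nothing for the exact method to work on.
- a linear integrating factor — the linear template holds only trivially here (the unknown is absent, so the coefficient is zero) — the method is not the natural label.
- separation of variables: with no unknown in the slope, separating variables is a formality — the equation integrates directly.


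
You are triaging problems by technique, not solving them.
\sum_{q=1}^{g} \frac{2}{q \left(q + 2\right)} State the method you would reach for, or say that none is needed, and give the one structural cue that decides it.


Verdict: telescoping — rewrite \frac{2}{q \left(q + 2\right)} as simple fractions and successive terms eat each other — only the edges survive.


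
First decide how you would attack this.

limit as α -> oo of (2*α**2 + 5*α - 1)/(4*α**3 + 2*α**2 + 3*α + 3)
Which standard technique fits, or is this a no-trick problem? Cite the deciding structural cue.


Verdict: dominant-term comparison — growth-rate triage: the leading powers of α decide the limit, everything else is noise. Differentiating the expression as a single quotient would eventually settle it as well; matching dominant growth settles it immediately.


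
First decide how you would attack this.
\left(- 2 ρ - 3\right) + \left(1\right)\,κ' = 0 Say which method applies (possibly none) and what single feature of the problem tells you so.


Verdict: no special technique — with κ absent the equation is not coupled at all: direct integration in ρ.


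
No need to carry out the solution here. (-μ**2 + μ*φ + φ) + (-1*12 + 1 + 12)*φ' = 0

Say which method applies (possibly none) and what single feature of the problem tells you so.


Method: a linear integrating factor — the unknown enters only to the first power against a nonzero forcing term — the integrating-factor template applies directly.


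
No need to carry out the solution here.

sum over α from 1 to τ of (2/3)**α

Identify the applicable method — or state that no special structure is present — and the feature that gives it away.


Diagnosis: the geometric series formula — the ratio of consecutive terms is the constant 2/3, independent of the index — a geometric sum.


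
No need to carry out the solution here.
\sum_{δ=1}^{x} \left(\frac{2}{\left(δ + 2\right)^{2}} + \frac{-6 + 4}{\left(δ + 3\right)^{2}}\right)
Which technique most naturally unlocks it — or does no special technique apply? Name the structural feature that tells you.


Best approach: telescoping — the summand is built as \frac{2}{\left(δ + 2\right)^{2}} minus its own successor — adjacent terms annihilate down the line.


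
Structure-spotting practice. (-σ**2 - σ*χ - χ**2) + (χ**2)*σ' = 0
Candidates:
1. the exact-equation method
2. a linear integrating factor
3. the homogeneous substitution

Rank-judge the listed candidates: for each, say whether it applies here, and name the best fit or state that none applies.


Verdict: the homogeneous substitution — solved for the derivative, the right side is unchanged under scaling χ and σ together — it depends only on the ratio σ/χ, so substitute a single ratio variable.
- the exact-equation method — the cross partial derivatives disagree, so no single potential exists.
- a linear integrating factor: the unknown enters nonlinearly (through a power, a denominator, or a transcendental function), which the linear integrating-factor recipe cannot absorb as-is — any repair would come from a preliminary substitution, not the factor.
- the homogeneous substitution: yes — fits the structure here.


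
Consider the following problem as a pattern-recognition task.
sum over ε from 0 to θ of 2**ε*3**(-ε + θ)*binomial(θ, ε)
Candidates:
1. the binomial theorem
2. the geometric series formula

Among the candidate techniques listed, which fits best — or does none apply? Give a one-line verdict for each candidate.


Best approach: the binomial theorem — binomial(θ, ε) weighting matched powers of 2 and 3 is the expanded form of (2 + 3)^θ — fold it back up.
- the binomial theorem: applies; the problem has the shape this method handles.
- the geometric series formula — no single multiplier carries one term to the next throughout the sum.


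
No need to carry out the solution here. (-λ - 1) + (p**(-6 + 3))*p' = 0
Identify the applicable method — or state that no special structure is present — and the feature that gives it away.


Technique: separation of variables — solved for the derivative, the right side splits multiplicatively into a function of each variable alone — divide and integrate each side. An exactness check succeeds on this form as well — separation and the potential function arrive at the same answer, separation more directly.


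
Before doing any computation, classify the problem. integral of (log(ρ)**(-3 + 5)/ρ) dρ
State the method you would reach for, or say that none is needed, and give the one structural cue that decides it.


Diagnosis: u-substitution — viewed as a product, the integrand is a composition evaluated at log(ρ) times (a constant multiple of) that inner expression's derivative, so u = log(ρ) makes it elementary.


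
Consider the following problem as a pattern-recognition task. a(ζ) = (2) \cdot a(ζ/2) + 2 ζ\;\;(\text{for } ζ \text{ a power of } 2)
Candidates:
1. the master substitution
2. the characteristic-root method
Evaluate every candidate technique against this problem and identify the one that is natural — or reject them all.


Best approach: the master substitution — treat m = log base 2 of ζ as the new clock: one recursion step advances m by one while ζ scales by 2.
- the master substitution: applies; the problem has the shape this method handles.
- the characteristic-root method — a divided-index call is not the fixed-shift linear shape that characteristic roots solve.


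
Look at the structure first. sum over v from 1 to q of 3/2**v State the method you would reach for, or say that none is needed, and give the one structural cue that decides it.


Best approach: the geometric series formula — consecutive terms stand in a fixed index-free ratio — the geometric sum formula closes it.


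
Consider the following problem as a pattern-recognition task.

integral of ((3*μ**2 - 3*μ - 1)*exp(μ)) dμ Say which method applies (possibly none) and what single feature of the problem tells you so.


Diagnosis: integration by parts — a polynomial 3*μ**2 - 3*μ - 1 against the kernel exp(μ) is the signature bounded-ladder case for integration by parts.


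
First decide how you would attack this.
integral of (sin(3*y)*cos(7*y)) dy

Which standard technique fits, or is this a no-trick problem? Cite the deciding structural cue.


Best approach: a trigonometric identity — the product sin(3*y)*cos(7*y) converts to a sum of single-frequency sinusoids via the product-to-sum identity.
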